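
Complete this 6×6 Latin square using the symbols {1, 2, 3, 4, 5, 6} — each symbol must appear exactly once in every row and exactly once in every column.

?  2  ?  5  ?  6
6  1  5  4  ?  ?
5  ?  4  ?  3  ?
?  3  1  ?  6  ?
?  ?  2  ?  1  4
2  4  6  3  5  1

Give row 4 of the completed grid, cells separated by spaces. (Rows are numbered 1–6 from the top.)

4 3 1 2 6 5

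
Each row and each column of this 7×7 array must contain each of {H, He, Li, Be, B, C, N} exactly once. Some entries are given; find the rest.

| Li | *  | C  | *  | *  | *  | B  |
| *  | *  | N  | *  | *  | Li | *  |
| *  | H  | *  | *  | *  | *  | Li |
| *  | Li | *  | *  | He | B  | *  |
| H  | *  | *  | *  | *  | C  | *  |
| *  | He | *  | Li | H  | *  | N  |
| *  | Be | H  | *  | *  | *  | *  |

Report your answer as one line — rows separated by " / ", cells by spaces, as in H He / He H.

Li N C He Be H B / He C N H B Li Be / Be H He B C N Li / N Li Be C He B H / H B Li Be N C He / C He B Li H Be N / B Be H N Li He C

At row 1, column 2: row 1 has {Li,B,C}; column 2 has {H,He,Li,Be}; that leaves N.
At row 1, column 5: row 1 has {Li,B,C,N}; column 5 has {H,He}; that leaves Be.
At row 4, column 3: row 4 has {He,Li,B}; column 3 has {H,C,N}; that leaves Be.
At row 5, column 2: row 5 has {H,C}; column 2 has {H,He,Li,Be,N}; that leaves B.
At row 6, column 3: row 6 has {H,He,Li,N}; column 3 has {H,Be,C,N}; that leaves B.
At row 6, column 6: row 6 has {H,He,Li,B,N}; column 6 has {Li,B,C}; that leaves Be.
At row 2, column 2: row 2 has {Li,N}; column 2 has {H,He,Li,Be,B,N}; that leaves C.
At row 2, column 5: row 2 has {Li,C,N}; column 5 has {H,He,Be}; that leaves B.
At row 3, column 3: row 3 has {H,Li}; column 3 has {H,Be,B,C,N}; that leaves He.
At row 3, column 6: row 3 has {H,He,Li}; column 6 has {Li,Be,B,C}; that leaves N.
At row 5, column 3: row 5 has {H,B,C}; column 3 has {H,He,Be,B,C,N}; that leaves Li.
At row 5, column 5: row 5 has {H,Li,B,C}; column 5 has {H,He,Be,B}; that leaves N.
At row 6, column 1: row 6 has {H,He,Li,Be,B,N}; column 1 has {H,Li}; that leaves C.
At row 7, column 6: row 7 has {H,Be}; column 6 has {Li,Be,B,C,N}; that leaves He.
At row 7, column 7: row 7 has {H,He,Be}; column 7 has {Li,B,N}; that leaves C.
At row 1, column 6: row 1 has {Li,Be,B,C,N}; column 6 has {He,Li,Be,B,C,N}; that leaves H.
At row 3, column 5: row 3 has {H,He,Li,N}; column 5 has {H,He,Be,B,N}; that leaves C.
At row 4, column 1: row 4 has {He,Li,Be,B}; column 1 has {H,Li,C}; that leaves N.
At row 4, column 7: row 4 has {He,Li,Be,B,N}; column 7 has {Li,B,C,N}; that leaves H.
At row 7, column 1: row 7 has {H,He,Be,C}; column 1 has {H,Li,C,N}; that leaves B.
At row 7, column 4: row 7 has {H,He,Be,B,C}; column 4 has {Li}; that leaves N.
At row 7, column 5: row 7 has {H,He,Be,B,C,N}; column 5 has {H,He,Be,B,C,N}; that leaves Li.
At row 1, column 4: row 1 has {H,Li,Be,B,C,N}; column 4 has {Li,N}; that leaves He.
At row 3, column 1: row 3 has {H,He,Li,C,N}; column 1 has {H,Li,B,C,N}; that leaves Be.
At row 3, column 4: row 3 has {H,He,Li,Be,C,N}; column 4 has {He,Li,N}; that leaves B.
At row 4, column 4: row 4 has {H,He,Li,Be,B,N}; column 4 has {He,Li,B,N}; that leaves C.
At row 5, column 4: row 5 has {H,Li,B,C,N}; column 4 has {He,Li,B,C,N}; that leaves Be.
At row 5, column 7: row 5 has {H,Li,Be,B,C,N}; column 7 has {H,Li,B,C,N}; that leaves He.
At row 2, column 1: row 2 has {Li,B,C,N}; column 1 has {H,Li,Be,B,C,N}; that leaves He.
At row 2, column 4: row 2 has {He,Li,B,C,N}; column 4 has {He,Li,Be,B,C,N}; that leaves H.
At row 2, column 7: row 2 has {H,He,Li,B,C,N}; column 7 has {H,He,Li,B,C,N}; that leaves Be.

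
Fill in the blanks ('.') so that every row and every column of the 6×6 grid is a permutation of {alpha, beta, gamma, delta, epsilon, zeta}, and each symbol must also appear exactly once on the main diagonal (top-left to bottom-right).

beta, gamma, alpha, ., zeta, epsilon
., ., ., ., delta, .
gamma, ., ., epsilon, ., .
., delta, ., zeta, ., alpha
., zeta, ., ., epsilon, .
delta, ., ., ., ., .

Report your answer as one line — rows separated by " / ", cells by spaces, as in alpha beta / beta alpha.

beta gamma alpha delta zeta epsilon / zeta alpha epsilon gamma delta beta / gamma beta delta epsilon alpha zeta / epsilon delta beta zeta gamma alpha / alpha zeta gamma beta epsilon delta / delta epsilon zeta alpha beta gamma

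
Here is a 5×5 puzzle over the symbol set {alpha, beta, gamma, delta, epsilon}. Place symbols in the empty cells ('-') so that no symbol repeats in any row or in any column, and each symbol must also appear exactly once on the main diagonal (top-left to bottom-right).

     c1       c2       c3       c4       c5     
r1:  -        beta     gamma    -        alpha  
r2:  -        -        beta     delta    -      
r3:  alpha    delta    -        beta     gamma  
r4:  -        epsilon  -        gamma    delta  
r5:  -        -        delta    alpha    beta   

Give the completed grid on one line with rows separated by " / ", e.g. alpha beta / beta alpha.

delta beta gamma epsilon alpha / gamma alpha beta delta epsilon / alpha delta epsilon beta gamma / beta epsilon alpha gamma delta / epsilon gamma delta alpha beta

(r1,c4) = epsilon
(r2,c2) = alpha
(r2,c5) = epsilon
(r3,c3) = epsilon
(r4,c1) = beta
(r4,c3) = alpha
(r5,c2) = gamma
(r1,c1) = delta
(r2,c1) = gamma
(r5,c1) = epsilon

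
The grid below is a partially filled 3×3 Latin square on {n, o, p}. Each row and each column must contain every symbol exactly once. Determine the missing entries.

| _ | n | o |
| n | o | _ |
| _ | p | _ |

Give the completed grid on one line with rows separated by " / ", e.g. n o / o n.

p n o / n o p / o p n

Cell (r1,c1): row 1 has {n,o}; column 1 has {n} → p.
Cell (r2,c3): row 2 has {n,o}; column 3 has {o} → p.
Cell (r3,c1): row 3 has {p}; column 1 has {n,p} → o.
Cell (r3,c3): row 3 has {o,p}; column 3 has {o,p} → n.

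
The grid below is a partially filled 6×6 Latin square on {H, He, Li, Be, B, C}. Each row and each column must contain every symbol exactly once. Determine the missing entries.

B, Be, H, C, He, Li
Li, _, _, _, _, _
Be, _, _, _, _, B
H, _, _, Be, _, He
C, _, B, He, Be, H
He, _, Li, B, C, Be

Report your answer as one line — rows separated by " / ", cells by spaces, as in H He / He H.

(r2,c4) = H
(r2,c5) = B
(r2,c6) = C
(r3,c4) = Li
(r3,c5) = H
(r4,c3) = C
(r4,c5) = Li
(r5,c2) = Li
(r6,c2) = H
(r2,c2) = He
(r2,c3) = Be
(r3,c2) = C
(r3,c3) = He
(r4,c2) = B

B Be H C He Li / Li He Be H B C / Be C He Li H B / H B C Be Li He / C Li B He Be H / He H Li B C Be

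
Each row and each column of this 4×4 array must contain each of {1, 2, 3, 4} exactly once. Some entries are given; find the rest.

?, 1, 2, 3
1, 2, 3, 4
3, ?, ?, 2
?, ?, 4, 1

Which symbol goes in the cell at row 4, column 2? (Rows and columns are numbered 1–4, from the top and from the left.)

Cell (r1,c1): row 1 has {1,2,3}; column 1 has {1,3} → 4.
Cell (r3,c2): row 3 has {2,3}; column 2 has {1,2} → 4.
Cell (r3,c3): row 3 has {2,3,4}; column 3 has {2,3,4} → 1.
Cell (r4,c1): row 4 has {1,4}; column 1 has {1,3,4} → 2.
Cell (r4,c2): row 4 has {1,2,4}; column 2 has {1,2,4} → 3.

3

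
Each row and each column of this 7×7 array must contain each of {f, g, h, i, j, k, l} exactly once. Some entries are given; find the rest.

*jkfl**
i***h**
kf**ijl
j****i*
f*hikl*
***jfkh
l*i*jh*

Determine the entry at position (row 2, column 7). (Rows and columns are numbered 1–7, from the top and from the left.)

g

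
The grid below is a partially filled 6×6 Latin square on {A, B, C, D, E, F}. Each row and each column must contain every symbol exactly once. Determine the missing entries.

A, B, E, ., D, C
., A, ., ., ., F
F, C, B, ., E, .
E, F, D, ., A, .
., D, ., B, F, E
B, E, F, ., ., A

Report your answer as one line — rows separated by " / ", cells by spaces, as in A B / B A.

A B E F D C / D A C E B F / F C B A E D / E F D C A B / C D A B F E / B E F D C A

(r1,c4) = F
(r2,c3) = C
(r2,c5) = B
(r3,c6) = D
(r4,c4) = C
(r4,c6) = B
(r5,c1) = C
(r5,c3) = A
(r6,c4) = D
(r6,c5) = C
(r2,c1) = D
(r2,c4) = E
(r3,c4) = A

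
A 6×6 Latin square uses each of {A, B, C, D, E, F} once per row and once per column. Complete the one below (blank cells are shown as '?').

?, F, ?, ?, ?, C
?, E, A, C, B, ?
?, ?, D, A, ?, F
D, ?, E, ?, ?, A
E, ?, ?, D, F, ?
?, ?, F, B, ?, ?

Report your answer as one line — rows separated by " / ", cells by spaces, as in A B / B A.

A F B E D C / F E A C B D / B C D A E F / D B E F C A / E A C D F B / C D F B A E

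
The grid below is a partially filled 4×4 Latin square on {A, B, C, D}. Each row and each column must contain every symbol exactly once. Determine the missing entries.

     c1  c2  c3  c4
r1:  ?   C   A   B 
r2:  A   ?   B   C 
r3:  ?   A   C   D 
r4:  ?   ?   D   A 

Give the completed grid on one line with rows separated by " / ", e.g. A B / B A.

(r1,c1) = D
(r2,c2) = D
(r3,c1) = B
(r4,c1) = C
(r4,c2) = B

D C A B / A D B C / B A C D / C B D A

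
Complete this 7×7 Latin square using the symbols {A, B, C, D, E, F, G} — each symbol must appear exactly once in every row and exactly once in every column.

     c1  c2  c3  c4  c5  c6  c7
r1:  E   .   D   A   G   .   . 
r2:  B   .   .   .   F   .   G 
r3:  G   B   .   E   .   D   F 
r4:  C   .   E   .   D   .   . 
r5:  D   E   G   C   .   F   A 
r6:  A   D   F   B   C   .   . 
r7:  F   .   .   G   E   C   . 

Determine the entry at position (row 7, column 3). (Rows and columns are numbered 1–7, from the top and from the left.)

B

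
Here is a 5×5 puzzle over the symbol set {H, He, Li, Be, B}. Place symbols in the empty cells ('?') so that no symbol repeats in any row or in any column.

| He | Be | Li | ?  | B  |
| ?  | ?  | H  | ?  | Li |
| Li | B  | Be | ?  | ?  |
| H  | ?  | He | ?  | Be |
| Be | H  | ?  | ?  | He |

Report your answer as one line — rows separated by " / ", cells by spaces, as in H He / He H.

He Be Li H B / B He H Be Li / Li B Be He H / H Li He B Be / Be H B Li He

(r1,c4): row 1 has {He,Li,Be,B}; column 4 is empty so far, so it must be H.
(r2,c1): row 2 has {H,Li}; column 1 has {H,He,Li,Be}, so it must be B.
(r2,c2): row 2 has {H,Li,B}; column 2 has {H,Be,B}, so it must be He.
(r2,c4): row 2 has {H,He,Li,B}; column 4 has {H}, so it must be Be.
(r3,c4): row 3 has {Li,Be,B}; column 4 has {H,Be}, so it must be He.
(r3,c5): row 3 has {He,Li,Be,B}; column 5 has {He,Li,Be,B}, so it must be H.
(r4,c2): row 4 has {H,He,Be}; column 2 has {H,He,Be,B}, so it must be Li.
(r4,c4): row 4 has {H,He,Li,Be}; column 4 has {H,He,Be}, so it must be B.
(r5,c3): row 5 has {H,He,Be}; column 3 has {H,He,Li,Be}, so it must be B.
(r5,c4): row 5 has {H,He,Be,B}; column 4 has {H,He,Be,B}, so it must be Li.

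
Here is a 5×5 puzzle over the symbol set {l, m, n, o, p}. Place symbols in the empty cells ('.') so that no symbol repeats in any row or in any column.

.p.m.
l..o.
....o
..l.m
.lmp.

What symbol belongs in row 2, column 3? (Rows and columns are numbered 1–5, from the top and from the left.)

Cell (r4,c4): row 4 has {l,m}; column 4 has {m,o,p} → n.
Cell (r5,c5): row 5 has {l,m,p}; column 5 has {m,o} → n.
Cell (r1,c5): row 1 has {m,p}; column 5 has {m,n,o} → l.
Cell (r2,c5): row 2 has {l,o}; column 5 has {l,m,n,o} → p.
Cell (r3,c4): row 3 has {o}; column 4 has {m,n,o,p} → l.
Cell (r4,c2): row 4 has {l,m,n}; column 2 has {l,p} → o.
Cell (r5,c1): row 5 has {l,m,n,p}; column 1 has {l} → o.
Cell (r1,c1): row 1 has {l,m,p}; column 1 has {l,o} → n.
Cell (r1,c3): row 1 has {l,m,n,p}; column 3 has {l,m} → o.
Cell (r2,c3): row 2 has {l,o,p}; column 3 has {l,m,o} → n.

n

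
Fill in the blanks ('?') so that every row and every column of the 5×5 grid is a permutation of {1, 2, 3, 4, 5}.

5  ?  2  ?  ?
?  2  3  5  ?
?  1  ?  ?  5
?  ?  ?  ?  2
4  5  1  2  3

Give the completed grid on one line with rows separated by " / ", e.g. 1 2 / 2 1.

5 3 2 4 1 / 1 2 3 5 4 / 2 1 4 3 5 / 3 4 5 1 2 / 4 5 1 2 3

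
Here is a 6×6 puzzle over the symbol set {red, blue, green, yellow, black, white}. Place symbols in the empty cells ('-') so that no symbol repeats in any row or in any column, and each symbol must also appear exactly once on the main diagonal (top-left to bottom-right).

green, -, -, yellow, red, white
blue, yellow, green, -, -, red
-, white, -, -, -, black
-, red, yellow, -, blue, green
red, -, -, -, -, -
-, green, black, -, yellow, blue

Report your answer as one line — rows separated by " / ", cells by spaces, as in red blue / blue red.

(r1,c3) = blue
(r3,c1) = yellow
(r3,c3) = red
(r3,c5) = green
(r5,c3) = white
(r5,c5) = black
(r5,c6) = yellow
(r6,c1) = white
(r6,c4) = red
(r1,c2) = black
(r2,c5) = white
(r3,c4) = blue
(r4,c1) = black
(r4,c4) = white
(r5,c2) = blue
(r5,c4) = green
(r2,c4) = black

green black blue yellow red white / blue yellow green black white red / yellow white red blue green black / black red yellow white blue green / red blue white green black yellow / white green black red yellow blue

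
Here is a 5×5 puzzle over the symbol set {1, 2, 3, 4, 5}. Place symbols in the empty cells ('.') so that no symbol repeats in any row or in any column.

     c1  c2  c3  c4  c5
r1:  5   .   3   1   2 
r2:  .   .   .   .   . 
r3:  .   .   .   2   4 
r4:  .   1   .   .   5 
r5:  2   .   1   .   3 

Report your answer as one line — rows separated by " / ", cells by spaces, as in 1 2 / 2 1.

5 4 3 1 2 / 3 2 4 5 1 / 1 3 5 2 4 / 4 1 2 3 5 / 2 5 1 4 3

At row 1, column 2: row 1 has {1,2,3,5}; column 2 has {1}; that leaves 4.
At row 2, column 5: row 2 is empty so far; column 5 has {2,3,4,5}; that leaves 1.
At row 3, column 3: row 3 has {2,4}; column 3 has {1,3}; that leaves 5.
At row 5, column 2: row 5 has {1,2,3}; column 2 has {1,4}; that leaves 5.
At row 5, column 4: row 5 has {1,2,3,5}; column 4 has {1,2}; that leaves 4.
At row 3, column 2: row 3 has {2,4,5}; column 2 has {1,4,5}; that leaves 3.
At row 4, column 4: row 4 has {1,5}; column 4 has {1,2,4}; that leaves 3.
At row 2, column 2: row 2 has {1}; column 2 has {1,3,4,5}; that leaves 2.
At row 2, column 3: row 2 has {1,2}; column 3 has {1,3,5}; that leaves 4.
At row 2, column 4: row 2 has {1,2,4}; column 4 has {1,2,3,4}; that leaves 5.
At row 3, column 1: row 3 has {2,3,4,5}; column 1 has {2,5}; that leaves 1.
At row 4, column 1: row 4 has {1,3,5}; column 1 has {1,2,5}; that leaves 4.
At row 4, column 3: row 4 has {1,3,4,5}; column 3 has {1,3,4,5}; that leaves 2.
At row 2, column 1: row 2 has {1,2,4,5}; column 1 has {1,2,4,5}; that leaves 3.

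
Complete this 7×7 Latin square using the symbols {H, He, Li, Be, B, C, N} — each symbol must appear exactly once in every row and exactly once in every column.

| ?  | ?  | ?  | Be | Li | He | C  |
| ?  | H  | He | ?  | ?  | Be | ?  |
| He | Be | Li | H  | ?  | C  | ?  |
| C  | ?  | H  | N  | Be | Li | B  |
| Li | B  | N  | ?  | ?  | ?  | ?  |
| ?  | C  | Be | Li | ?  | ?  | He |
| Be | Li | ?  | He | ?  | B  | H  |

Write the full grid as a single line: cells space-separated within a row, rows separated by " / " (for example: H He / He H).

H N B Be Li He C / N H He B C Be Li / He Be Li H B C N / C He H N Be Li B / Li B N C He H Be / B C Be Li H N He / Be Li C He N B H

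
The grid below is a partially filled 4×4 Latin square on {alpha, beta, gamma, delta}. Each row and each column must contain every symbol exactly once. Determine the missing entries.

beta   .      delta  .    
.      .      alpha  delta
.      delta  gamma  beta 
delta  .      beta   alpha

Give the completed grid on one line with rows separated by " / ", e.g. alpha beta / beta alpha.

beta alpha delta gamma / gamma beta alpha delta / alpha delta gamma beta / delta gamma beta alpha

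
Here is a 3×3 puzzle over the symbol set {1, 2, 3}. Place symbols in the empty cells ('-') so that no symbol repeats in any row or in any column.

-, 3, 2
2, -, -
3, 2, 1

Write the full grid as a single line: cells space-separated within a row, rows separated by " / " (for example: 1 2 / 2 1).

1 3 2 / 2 1 3 / 3 2 1

Cell (r1,c1): row 1 has {2,3}; column 1 has {2,3} → 1.
Cell (r2,c2): row 2 has {2}; column 2 has {2,3} → 1.
Cell (r2,c3): row 2 has {1,2}; column 3 has {1,2} → 3.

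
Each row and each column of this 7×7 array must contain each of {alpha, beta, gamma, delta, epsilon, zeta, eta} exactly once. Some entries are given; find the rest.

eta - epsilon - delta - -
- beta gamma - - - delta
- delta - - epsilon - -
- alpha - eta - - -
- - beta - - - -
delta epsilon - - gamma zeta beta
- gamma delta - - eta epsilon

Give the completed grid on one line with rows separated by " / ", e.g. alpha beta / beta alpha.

eta zeta epsilon gamma delta beta alpha / zeta beta gamma epsilon eta alpha delta / beta delta alpha zeta epsilon gamma eta / epsilon alpha zeta eta beta delta gamma / gamma eta beta delta alpha epsilon zeta / delta epsilon eta alpha gamma zeta beta / alpha gamma delta beta zeta eta epsilon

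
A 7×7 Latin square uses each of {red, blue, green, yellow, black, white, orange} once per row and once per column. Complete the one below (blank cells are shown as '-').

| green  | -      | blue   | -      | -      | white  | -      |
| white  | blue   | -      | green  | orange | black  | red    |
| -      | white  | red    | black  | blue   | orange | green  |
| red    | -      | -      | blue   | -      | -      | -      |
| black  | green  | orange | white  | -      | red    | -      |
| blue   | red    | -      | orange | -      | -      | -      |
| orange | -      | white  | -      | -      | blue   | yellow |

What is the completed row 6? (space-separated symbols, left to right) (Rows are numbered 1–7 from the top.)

(r2,c3) = yellow
(r3,c1) = yellow
(r5,c5) = yellow
(r5,c7) = blue
(r7,c2) = black
(r7,c4) = red
(r7,c5) = green
(r1,c4) = yellow
(r1,c2) = orange
(r1,c7) = black
(r4,c2) = yellow
(r4,c6) = green
(r6,c6) = yellow
(r6,c7) = white
(r1,c5) = red
(r4,c3) = black
(r4,c5) = white
(r4,c7) = orange
(r6,c3) = green
(r6,c5) = black

blue red green orange black yellow white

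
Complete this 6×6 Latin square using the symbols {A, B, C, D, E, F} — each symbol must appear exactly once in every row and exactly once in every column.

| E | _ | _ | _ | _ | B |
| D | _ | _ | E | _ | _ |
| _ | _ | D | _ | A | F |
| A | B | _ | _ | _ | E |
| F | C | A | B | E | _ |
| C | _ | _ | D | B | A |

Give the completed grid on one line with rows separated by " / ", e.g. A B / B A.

(r2,c6) = C
(r3,c1) = B
(r3,c2) = E
(r3,c4) = C
(r4,c4) = F
(r5,c6) = D
(r6,c2) = F
(r6,c3) = E
(r1,c4) = A
(r2,c2) = A
(r2,c5) = F
(r4,c3) = C
(r4,c5) = D
(r1,c2) = D
(r1,c3) = F
(r1,c5) = C
(r2,c3) = B

E D F A C B / D A B E F C / B E D C A F / A B C F D E / F C A B E D / C F E D B A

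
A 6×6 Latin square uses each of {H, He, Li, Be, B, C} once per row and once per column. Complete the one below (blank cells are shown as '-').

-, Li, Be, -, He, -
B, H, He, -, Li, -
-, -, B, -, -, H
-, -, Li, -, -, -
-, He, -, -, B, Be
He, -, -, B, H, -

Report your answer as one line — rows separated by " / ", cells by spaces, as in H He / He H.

(r2,c6): row 2 has {H,He,Li,B}; column 6 has {H,Be}, so it must be C.
(r6,c3): row 6 has {H,He,B}; column 3 has {He,Li,Be,B}, so it must be C.
(r6,c6): row 6 has {H,He,B,C}; column 6 has {H,Be,C}, so it must be Li.
(r1,c6): row 1 has {He,Li,Be}; column 6 has {H,Li,Be,C}, so it must be B.
(r2,c4): row 2 has {H,He,Li,B,C}; column 4 has {B}, so it must be Be.
(r4,c6): row 4 has {Li}; column 6 has {H,Li,Be,B,C}, so it must be He.
(r5,c3): row 5 has {He,Be,B}; column 3 has {He,Li,Be,B,C}, so it must be H.
(r6,c2): row 6 has {H,He,Li,B,C}; column 2 has {H,He,Li}, so it must be Be.
(r3,c2): row 3 has {H,B}; column 2 has {H,He,Li,Be}, so it must be C.
(r3,c5): row 3 has {H,B,C}; column 5 has {H,He,Li,B}, so it must be Be.
(r4,c2): row 4 has {He,Li}; column 2 has {H,He,Li,Be,C}, so it must be B.
(r4,c5): row 4 has {He,Li,B}; column 5 has {H,He,Li,Be,B}, so it must be C.
(r3,c1): row 3 has {H,Be,B,C}; column 1 has {He,B}, so it must be Li.
(r3,c4): row 3 has {H,Li,Be,B,C}; column 4 has {Be,B}, so it must be He.
(r4,c4): row 4 has {He,Li,B,C}; column 4 has {He,Be,B}, so it must be H.
(r5,c1): row 5 has {H,He,Be,B}; column 1 has {He,Li,B}, so it must be C.
(r5,c4): row 5 has {H,He,Be,B,C}; column 4 has {H,He,Be,B}, so it must be Li.
(r1,c1): row 1 has {He,Li,Be,B}; column 1 has {He,Li,B,C}, so it must be H.
(r1,c4): row 1 has {H,He,Li,Be,B}; column 4 has {H,He,Li,Be,B}, so it must be C.
(r4,c1): row 4 has {H,He,Li,B,C}; column 1 has {H,He,Li,B,C}, so it must be Be.

H Li Be C He B / B H He Be Li C / Li C B He Be H / Be B Li H C He / C He H Li B Be / He Be C B H Li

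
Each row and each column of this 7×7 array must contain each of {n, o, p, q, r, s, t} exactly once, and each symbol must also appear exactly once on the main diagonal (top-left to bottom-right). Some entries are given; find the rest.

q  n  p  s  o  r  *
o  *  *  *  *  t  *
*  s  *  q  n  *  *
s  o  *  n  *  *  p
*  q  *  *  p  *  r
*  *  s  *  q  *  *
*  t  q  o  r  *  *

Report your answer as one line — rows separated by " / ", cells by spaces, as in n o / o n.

(r1,c7) = t
(r2,c2) = r
(r2,c3) = n
(r2,c4) = p
(r2,c5) = s
(r2,c7) = q
(r3,c7) = o
(r4,c5) = t
(r4,c6) = q
(r5,c4) = t
(r6,c2) = p
(r6,c4) = r
(r6,c6) = o
(r6,c7) = n
(r7,c7) = s
(r3,c3) = t
(r3,c6) = p
(r4,c3) = r
(r5,c1) = n
(r5,c3) = o
(r5,c6) = s
(r6,c1) = t
(r7,c1) = p
(r7,c6) = n
(r3,c1) = r

q n p s o r t / o r n p s t q / r s t q n p o / s o r n t q p / n q o t p s r / t p s r q o n / p t q o r n s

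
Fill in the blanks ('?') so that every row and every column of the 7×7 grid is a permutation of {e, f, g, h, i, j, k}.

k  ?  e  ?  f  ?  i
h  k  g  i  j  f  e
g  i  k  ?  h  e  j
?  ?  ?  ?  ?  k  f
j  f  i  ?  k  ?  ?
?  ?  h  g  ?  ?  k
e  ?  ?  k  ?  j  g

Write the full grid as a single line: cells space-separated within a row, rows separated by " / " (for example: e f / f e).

Cell (r3,c4): row 3 has {e,g,h,i,j,k}; column 4 has {g,i,k} → f.
Cell (r4,c1): row 4 has {f,k}; column 1 has {e,g,h,j,k} → i.
Cell (r4,c3): row 4 has {f,i,k}; column 3 has {e,g,h,i,k} → j.
Cell (r5,c7): row 5 has {f,i,j,k}; column 7 has {e,f,g,i,j,k} → h.
Cell (r6,c1): row 6 has {g,h,k}; column 1 has {e,g,h,i,j,k} → f.
Cell (r6,c6): row 6 has {f,g,h,k}; column 6 has {e,f,j,k} → i.
Cell (r7,c2): row 7 has {e,g,j,k}; column 2 has {f,i,k} → h.
Cell (r7,c3): row 7 has {e,g,h,j,k}; column 3 has {e,g,h,i,j,k} → f.
Cell (r7,c5): row 7 has {e,f,g,h,j,k}; column 5 has {f,h,j,k} → i.
Cell (r5,c4): row 5 has {f,h,i,j,k}; column 4 has {f,g,i,k} → e.
Cell (r5,c6): row 5 has {e,f,h,i,j,k}; column 6 has {e,f,i,j,k} → g.
Cell (r6,c5): row 6 has {f,g,h,i,k}; column 5 has {f,h,i,j,k} → e.
Cell (r1,c6): row 1 has {e,f,i,k}; column 6 has {e,f,g,i,j,k} → h.
Cell (r4,c4): row 4 has {f,i,j,k}; column 4 has {e,f,g,i,k} → h.
Cell (r4,c5): row 4 has {f,h,i,j,k}; column 5 has {e,f,h,i,j,k} → g.
Cell (r6,c2): row 6 has {e,f,g,h,i,k}; column 2 has {f,h,i,k} → j.
Cell (r1,c2): row 1 has {e,f,h,i,k}; column 2 has {f,h,i,j,k} → g.
Cell (r1,c4): row 1 has {e,f,g,h,i,k}; column 4 has {e,f,g,h,i,k} → j.
Cell (r4,c2): row 4 has {f,g,h,i,j,k}; column 2 has {f,g,h,i,j,k} → e.

k g e j f h i / h k g i j f e / g i k f h e j / i e j h g k f / j f i e k g h / f j h g e i k / e h f k i j g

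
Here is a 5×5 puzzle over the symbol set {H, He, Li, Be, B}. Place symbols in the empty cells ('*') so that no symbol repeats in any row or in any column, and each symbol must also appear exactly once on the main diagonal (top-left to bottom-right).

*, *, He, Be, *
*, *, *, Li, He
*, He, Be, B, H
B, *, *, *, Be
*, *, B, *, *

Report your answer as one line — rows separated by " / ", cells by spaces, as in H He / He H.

H Li He Be B / Be B H Li He / Li He Be B H / B H Li He Be / He Be B H Li

row 2 has {He,Li}; column 3 has {He,Be,B} — only H is left for (r2,c3).
row 3 has {H,He,Be,B}; column 1 has {B} — only Li is left for (r3,c1).
row 4 has {Be,B}; column 3 has {H,He,Be,B} — only Li is left for (r4,c3).
row 5 has {B}; column 5 has {H,He,Be}; the diagonal has {Be} — only Li is left for (r5,c5).
row 1 has {He,Be}; column 1 has {Li,B}; the diagonal has {Li,Be} — only H is left for (r1,c1).
row 1 has {H,He,Be}; column 5 has {H,He,Li,Be} — only B is left for (r1,c5).
row 2 has {H,He,Li}; column 1 has {H,Li,B} — only Be is left for (r2,c1).
row 2 has {H,He,Li,Be}; column 2 has {He}; the diagonal has {H,Li,Be} — only B is left for (r2,c2).
row 4 has {Li,Be,B}; column 2 has {He,B} — only H is left for (r4,c2).
row 4 has {H,Li,Be,B}; column 4 has {Li,Be,B}; the diagonal has {H,Li,Be,B} — only He is left for (r4,c4).
row 5 has {Li,B}; column 1 has {H,Li,Be,B} — only He is left for (r5,c1).
row 5 has {He,Li,B}; column 2 has {H,He,B} — only Be is left for (r5,c2).
row 5 has {He,Li,Be,B}; column 4 has {He,Li,Be,B} — only H is left for (r5,c4).
row 1 has {H,He,Be,B}; column 2 has {H,He,Be,B} — only Li is left for (r1,c2).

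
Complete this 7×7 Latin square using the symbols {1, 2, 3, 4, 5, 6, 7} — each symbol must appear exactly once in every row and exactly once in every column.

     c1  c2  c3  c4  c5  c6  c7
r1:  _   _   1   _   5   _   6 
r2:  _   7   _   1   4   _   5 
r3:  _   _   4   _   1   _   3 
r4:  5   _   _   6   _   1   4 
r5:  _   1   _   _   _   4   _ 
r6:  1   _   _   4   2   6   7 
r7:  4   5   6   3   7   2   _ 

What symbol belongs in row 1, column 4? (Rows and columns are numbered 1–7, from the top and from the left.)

At row 2, column 6: row 2 has {1,4,5,7}; column 6 has {1,2,4,6}; that leaves 3.
At row 4, column 5: row 4 has {1,4,5,6}; column 5 has {1,2,4,5,7}; that leaves 3.
At row 5, column 5: row 5 has {1,4}; column 5 has {1,2,3,4,5,7}; that leaves 6.
At row 5, column 7: row 5 has {1,4,6}; column 7 has {3,4,5,6,7}; that leaves 2.
At row 6, column 2: row 6 has {1,2,4,6,7}; column 2 has {1,5,7}; that leaves 3.
At row 6, column 3: row 6 has {1,2,3,4,6,7}; column 3 has {1,4,6}; that leaves 5.
At row 7, column 7: row 7 has {2,3,4,5,6,7}; column 7 has {2,3,4,5,6,7}; that leaves 1.
At row 1, column 6: row 1 has {1,5,6}; column 6 has {1,2,3,4,6}; that leaves 7.
At row 2, column 3: row 2 has {1,3,4,5,7}; column 3 has {1,4,5,6}; that leaves 2.
At row 3, column 6: row 3 has {1,3,4}; column 6 has {1,2,3,4,6,7}; that leaves 5.
At row 4, column 2: row 4 has {1,3,4,5,6}; column 2 has {1,3,5,7}; that leaves 2.
At row 4, column 3: row 4 has {1,2,3,4,5,6}; column 3 has {1,2,4,5,6}; that leaves 7.
At row 5, column 3: row 5 has {1,2,4,6}; column 3 has {1,2,4,5,6,7}; that leaves 3.
At row 1, column 2: row 1 has {1,5,6,7}; column 2 has {1,2,3,5,7}; that leaves 4.
At row 1, column 4: row 1 has {1,4,5,6,7}; column 4 has {1,3,4,6}; that leaves 2.

2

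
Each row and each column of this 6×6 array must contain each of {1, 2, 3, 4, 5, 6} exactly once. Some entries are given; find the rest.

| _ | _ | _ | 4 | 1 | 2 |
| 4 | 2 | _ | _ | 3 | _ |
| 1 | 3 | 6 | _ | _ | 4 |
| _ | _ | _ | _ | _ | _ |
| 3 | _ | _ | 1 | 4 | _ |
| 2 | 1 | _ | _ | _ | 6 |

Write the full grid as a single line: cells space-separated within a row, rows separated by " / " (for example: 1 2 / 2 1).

6 5 3 4 1 2 / 4 2 5 6 3 1 / 1 3 6 5 2 4 / 5 4 1 2 6 3 / 3 6 2 1 4 5 / 2 1 4 3 5 6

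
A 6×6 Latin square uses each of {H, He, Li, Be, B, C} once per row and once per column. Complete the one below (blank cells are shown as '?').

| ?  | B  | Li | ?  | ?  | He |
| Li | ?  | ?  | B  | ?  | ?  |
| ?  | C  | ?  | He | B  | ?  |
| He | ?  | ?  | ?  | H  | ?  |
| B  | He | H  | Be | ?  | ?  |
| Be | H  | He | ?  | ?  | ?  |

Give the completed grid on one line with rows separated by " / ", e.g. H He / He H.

row 2 has {Li,B}; column 2 has {H,He,B,C} — only Be is left for (r2,c2).
row 2 has {Li,Be,B}; column 3 has {H,He,Li} — only C is left for (r2,c3).
row 2 has {Li,Be,B,C}; column 5 has {H,B} — only He is left for (r2,c5).
row 2 has {He,Li,Be,B,C}; column 6 has {He} — only H is left for (r2,c6).
row 3 has {He,B,C}; column 1 has {He,Li,Be,B} — only H is left for (r3,c1).
row 3 has {H,He,B,C}; column 3 has {H,He,Li,C} — only Be is left for (r3,c3).
row 3 has {H,He,Be,B,C}; column 6 has {H,He} — only Li is left for (r3,c6).
row 4 has {H,He}; column 2 has {H,He,Be,B,C} — only Li is left for (r4,c2).
row 4 has {H,He,Li}; column 3 has {H,He,Li,Be,C} — only B is left for (r4,c3).
row 4 has {H,He,Li,B}; column 4 has {He,Be,B} — only C is left for (r4,c4).
row 4 has {H,He,Li,B,C}; column 6 has {H,He,Li} — only Be is left for (r4,c6).
row 5 has {H,He,Be,B}; column 6 has {H,He,Li,Be} — only C is left for (r5,c6).
row 6 has {H,He,Be}; column 4 has {He,Be,B,C} — only Li is left for (r6,c4).
row 6 has {H,He,Li,Be}; column 5 has {H,He,B} — only C is left for (r6,c5).
row 6 has {H,He,Li,Be,C}; column 6 has {H,He,Li,Be,C} — only B is left for (r6,c6).
row 1 has {He,Li,B}; column 1 has {H,He,Li,Be,B} — only C is left for (r1,c1).
row 1 has {He,Li,B,C}; column 4 has {He,Li,Be,B,C} — only H is left for (r1,c4).
row 1 has {H,He,Li,B,C}; column 5 has {H,He,B,C} — only Be is left for (r1,c5).
row 5 has {H,He,Be,B,C}; column 5 has {H,He,Be,B,C} — only Li is left for (r5,c5).

C B Li H Be He / Li Be C B He H / H C Be He B Li / He Li B C H Be / B He H Be Li C / Be H He Li C B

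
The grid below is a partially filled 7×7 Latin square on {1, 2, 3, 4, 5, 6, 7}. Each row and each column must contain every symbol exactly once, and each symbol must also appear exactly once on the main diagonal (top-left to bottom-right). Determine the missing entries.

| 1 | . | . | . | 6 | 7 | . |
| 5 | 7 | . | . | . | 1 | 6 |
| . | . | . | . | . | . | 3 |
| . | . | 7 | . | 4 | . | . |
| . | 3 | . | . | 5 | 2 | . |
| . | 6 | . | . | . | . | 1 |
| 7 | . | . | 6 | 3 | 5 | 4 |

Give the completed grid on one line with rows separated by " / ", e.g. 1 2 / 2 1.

(r2,c5) = 2
(r5,c7) = 7
(r6,c5) = 7
(r6,c6) = 3
(r3,c5) = 1
(r4,c4) = 2
(r4,c6) = 6
(r4,c7) = 5
(r1,c7) = 2
(r3,c3) = 6
(r3,c6) = 4
(r4,c1) = 3
(r4,c2) = 1
(r7,c2) = 2
(r7,c3) = 1
(r3,c1) = 2
(r3,c2) = 5
(r3,c4) = 7
(r5,c3) = 4
(r5,c4) = 1
(r6,c1) = 4
(r6,c4) = 5
(r1,c2) = 4
(r1,c4) = 3
(r2,c3) = 3
(r2,c4) = 4
(r5,c1) = 6
(r6,c3) = 2
(r1,c3) = 5

1 4 5 3 6 7 2 / 5 7 3 4 2 1 6 / 2 5 6 7 1 4 3 / 3 1 7 2 4 6 5 / 6 3 4 1 5 2 7 / 4 6 2 5 7 3 1 / 7 2 1 6 3 5 4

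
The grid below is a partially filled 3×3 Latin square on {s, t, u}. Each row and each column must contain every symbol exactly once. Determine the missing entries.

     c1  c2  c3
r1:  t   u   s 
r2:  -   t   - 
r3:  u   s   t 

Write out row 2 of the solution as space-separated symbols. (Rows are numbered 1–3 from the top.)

row 2 has {t}; column 1 has {t,u} — only s is left for (r2,c1).
row 2 has {s,t}; column 3 has {s,t} — only u is left for (r2,c3).

s t u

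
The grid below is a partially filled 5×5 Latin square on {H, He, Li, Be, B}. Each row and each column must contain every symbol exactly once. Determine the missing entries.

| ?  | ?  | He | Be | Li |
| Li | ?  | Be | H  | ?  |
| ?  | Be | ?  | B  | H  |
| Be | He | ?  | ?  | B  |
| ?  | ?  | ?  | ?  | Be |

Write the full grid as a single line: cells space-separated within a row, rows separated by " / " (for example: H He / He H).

(r2,c2) = B
(r2,c5) = He
(r3,c1) = He
(r3,c3) = Li
(r4,c3) = H
(r4,c4) = Li
(r5,c3) = B
(r5,c4) = He
(r1,c2) = H
(r5,c1) = H
(r5,c2) = Li
(r1,c1) = B

B H He Be Li / Li B Be H He / He Be Li B H / Be He H Li B / H Li B He Be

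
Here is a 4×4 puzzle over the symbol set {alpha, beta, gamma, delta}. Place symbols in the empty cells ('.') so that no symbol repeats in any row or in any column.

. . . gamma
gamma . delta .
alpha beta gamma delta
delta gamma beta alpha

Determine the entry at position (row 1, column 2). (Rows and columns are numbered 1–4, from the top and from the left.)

(r1,c1): row 1 has {gamma}; column 1 has {alpha,gamma,delta}, so it must be beta.
(r1,c3): row 1 has {beta,gamma}; column 3 has {beta,gamma,delta}, so it must be alpha.
(r2,c2): row 2 has {gamma,delta}; column 2 has {beta,gamma}, so it must be alpha.
(r2,c4): row 2 has {alpha,gamma,delta}; column 4 has {alpha,gamma,delta}, so it must be beta.
(r1,c2): row 1 has {alpha,beta,gamma}; column 2 has {alpha,beta,gamma}, so it must be delta.

delta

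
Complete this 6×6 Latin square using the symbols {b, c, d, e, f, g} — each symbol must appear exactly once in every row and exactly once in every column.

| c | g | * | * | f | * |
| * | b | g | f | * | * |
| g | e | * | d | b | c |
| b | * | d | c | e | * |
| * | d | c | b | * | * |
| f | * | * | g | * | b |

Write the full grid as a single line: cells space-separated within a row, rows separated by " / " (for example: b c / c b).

c g b e f d / d b g f c e / g e f d b c / b f d c e g / e d c b g f / f c e g d b

(r1,c4): row 1 has {c,f,g}; column 4 has {b,c,d,f,g}, so it must be e.
(r1,c6): row 1 has {c,e,f,g}; column 6 has {b,c}, so it must be d.
(r2,c6): row 2 has {b,f,g}; column 6 has {b,c,d}, so it must be e.
(r3,c3): row 3 has {b,c,d,e,g}; column 3 has {c,d,g}, so it must be f.
(r4,c2): row 4 has {b,c,d,e}; column 2 has {b,d,e,g}, so it must be f.
(r4,c6): row 4 has {b,c,d,e,f}; column 6 has {b,c,d,e}, so it must be g.
(r5,c1): row 5 has {b,c,d}; column 1 has {b,c,f,g}, so it must be e.
(r5,c5): row 5 has {b,c,d,e}; column 5 has {b,e,f}, so it must be g.
(r5,c6): row 5 has {b,c,d,e,g}; column 6 has {b,c,d,e,g}, so it must be f.
(r6,c2): row 6 has {b,f,g}; column 2 has {b,d,e,f,g}, so it must be c.
(r6,c3): row 6 has {b,c,f,g}; column 3 has {c,d,f,g}, so it must be e.
(r6,c5): row 6 has {b,c,e,f,g}; column 5 has {b,e,f,g}, so it must be d.
(r1,c3): row 1 has {c,d,e,f,g}; column 3 has {c,d,e,f,g}, so it must be b.
(r2,c1): row 2 has {b,e,f,g}; column 1 has {b,c,e,f,g}, so it must be d.
(r2,c5): row 2 has {b,d,e,f,g}; column 5 has {b,d,e,f,g}, so it must be c.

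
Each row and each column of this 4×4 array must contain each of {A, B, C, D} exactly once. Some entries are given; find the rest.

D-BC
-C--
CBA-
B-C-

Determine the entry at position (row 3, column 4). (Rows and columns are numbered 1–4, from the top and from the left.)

Cell (r1,c2): row 1 has {B,C,D}; column 2 has {B,C} → A.
Cell (r2,c1): row 2 has {C}; column 1 has {B,C,D} → A.
Cell (r2,c3): row 2 has {A,C}; column 3 has {A,B,C} → D.
Cell (r2,c4): row 2 has {A,C,D}; column 4 has {C} → B.
Cell (r3,c4): row 3 has {A,B,C}; column 4 has {B,C} → D.

D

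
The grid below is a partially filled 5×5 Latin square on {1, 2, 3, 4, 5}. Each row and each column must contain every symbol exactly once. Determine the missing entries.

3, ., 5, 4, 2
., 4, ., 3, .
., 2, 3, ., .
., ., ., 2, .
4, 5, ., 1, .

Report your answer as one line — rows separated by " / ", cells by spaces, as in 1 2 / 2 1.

At row 1, column 2: row 1 has {2,3,4,5}; column 2 has {2,4,5}; that leaves 1.
At row 3, column 4: row 3 has {2,3}; column 4 has {1,2,3,4}; that leaves 5.
At row 4, column 2: row 4 has {2}; column 2 has {1,2,4,5}; that leaves 3.
At row 5, column 3: row 5 has {1,4,5}; column 3 has {3,5}; that leaves 2.
At row 5, column 5: row 5 has {1,2,4,5}; column 5 has {2}; that leaves 3.
At row 2, column 3: row 2 has {3,4}; column 3 has {2,3,5}; that leaves 1.
At row 2, column 5: row 2 has {1,3,4}; column 5 has {2,3}; that leaves 5.
At row 3, column 1: row 3 has {2,3,5}; column 1 has {3,4}; that leaves 1.
At row 3, column 5: row 3 has {1,2,3,5}; column 5 has {2,3,5}; that leaves 4.
At row 4, column 1: row 4 has {2,3}; column 1 has {1,3,4}; that leaves 5.
At row 4, column 3: row 4 has {2,3,5}; column 3 has {1,2,3,5}; that leaves 4.
At row 4, column 5: row 4 has {2,3,4,5}; column 5 has {2,3,4,5}; that leaves 1.
At row 2, column 1: row 2 has {1,3,4,5}; column 1 has {1,3,4,5}; that leaves 2.

3 1 5 4 2 / 2 4 1 3 5 / 1 2 3 5 4 / 5 3 4 2 1 / 4 5 2 1 3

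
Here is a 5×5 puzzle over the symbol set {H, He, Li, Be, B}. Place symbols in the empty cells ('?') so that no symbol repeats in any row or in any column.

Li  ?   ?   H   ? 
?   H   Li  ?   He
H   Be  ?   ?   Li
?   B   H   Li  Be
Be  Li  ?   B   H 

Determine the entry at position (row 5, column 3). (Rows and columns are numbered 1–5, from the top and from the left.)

He

At row 1, column 2: row 1 has {H,Li}; column 2 has {H,Li,Be,B}; that leaves He.
At row 1, column 5: row 1 has {H,He,Li}; column 5 has {H,He,Li,Be}; that leaves B.
At row 2, column 1: row 2 has {H,He,Li}; column 1 has {H,Li,Be}; that leaves B.
At row 2, column 4: row 2 has {H,He,Li,B}; column 4 has {H,Li,B}; that leaves Be.
At row 3, column 4: row 3 has {H,Li,Be}; column 4 has {H,Li,Be,B}; that leaves He.
At row 4, column 1: row 4 has {H,Li,Be,B}; column 1 has {H,Li,Be,B}; that leaves He.
At row 5, column 3: row 5 has {H,Li,Be,B}; column 3 has {H,Li}; that leaves He.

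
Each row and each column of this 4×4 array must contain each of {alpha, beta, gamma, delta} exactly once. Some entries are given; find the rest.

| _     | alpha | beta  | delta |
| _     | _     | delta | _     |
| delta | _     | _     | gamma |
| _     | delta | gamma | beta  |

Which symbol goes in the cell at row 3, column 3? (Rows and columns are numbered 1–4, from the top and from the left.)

alpha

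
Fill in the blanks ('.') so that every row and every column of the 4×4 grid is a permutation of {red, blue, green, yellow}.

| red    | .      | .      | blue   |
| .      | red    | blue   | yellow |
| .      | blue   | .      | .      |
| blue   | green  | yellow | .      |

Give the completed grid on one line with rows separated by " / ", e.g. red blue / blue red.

(r1,c2) = yellow
(r1,c3) = green
(r2,c1) = green
(r3,c1) = yellow
(r3,c3) = red
(r3,c4) = green
(r4,c4) = red

red yellow green blue / green red blue yellow / yellow blue red green / blue green yellow red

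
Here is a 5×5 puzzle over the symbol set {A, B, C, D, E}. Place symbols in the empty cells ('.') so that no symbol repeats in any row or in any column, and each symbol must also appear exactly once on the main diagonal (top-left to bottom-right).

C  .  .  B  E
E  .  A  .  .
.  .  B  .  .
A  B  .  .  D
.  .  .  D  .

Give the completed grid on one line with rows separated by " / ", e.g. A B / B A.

C A D B E / E D A C B / D E B A C / A B C E D / B C E D A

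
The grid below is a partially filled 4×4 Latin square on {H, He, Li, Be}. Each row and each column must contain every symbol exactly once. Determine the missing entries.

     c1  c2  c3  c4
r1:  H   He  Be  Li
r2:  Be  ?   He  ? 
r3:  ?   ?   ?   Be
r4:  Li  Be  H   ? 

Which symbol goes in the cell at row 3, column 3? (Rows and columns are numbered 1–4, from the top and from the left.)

At row 2, column 4: row 2 has {He,Be}; column 4 has {Li,Be}; that leaves H.
At row 3, column 1: row 3 has {Be}; column 1 has {H,Li,Be}; that leaves He.
At row 3, column 3: row 3 has {He,Be}; column 3 has {H,He,Be}; that leaves Li.

Li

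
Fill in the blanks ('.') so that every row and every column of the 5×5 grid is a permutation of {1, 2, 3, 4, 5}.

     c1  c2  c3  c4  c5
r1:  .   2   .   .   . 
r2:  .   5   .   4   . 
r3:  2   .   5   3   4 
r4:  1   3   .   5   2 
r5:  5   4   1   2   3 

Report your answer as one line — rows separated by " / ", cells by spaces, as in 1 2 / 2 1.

At row 1, column 4: row 1 has {2}; column 4 has {2,3,4,5}; that leaves 1.
At row 1, column 5: row 1 has {1,2}; column 5 has {2,3,4}; that leaves 5.
At row 2, column 1: row 2 has {4,5}; column 1 has {1,2,5}; that leaves 3.
At row 2, column 3: row 2 has {3,4,5}; column 3 has {1,5}; that leaves 2.
At row 2, column 5: row 2 has {2,3,4,5}; column 5 has {2,3,4,5}; that leaves 1.
At row 3, column 2: row 3 has {2,3,4,5}; column 2 has {2,3,4,5}; that leaves 1.
At row 4, column 3: row 4 has {1,2,3,5}; column 3 has {1,2,5}; that leaves 4.
At row 1, column 1: row 1 has {1,2,5}; column 1 has {1,2,3,5}; that leaves 4.
At row 1, column 3: row 1 has {1,2,4,5}; column 3 has {1,2,4,5}; that leaves 3.

4 2 3 1 5 / 3 5 2 4 1 / 2 1 5 3 4 / 1 3 4 5 2 / 5 4 1 2 3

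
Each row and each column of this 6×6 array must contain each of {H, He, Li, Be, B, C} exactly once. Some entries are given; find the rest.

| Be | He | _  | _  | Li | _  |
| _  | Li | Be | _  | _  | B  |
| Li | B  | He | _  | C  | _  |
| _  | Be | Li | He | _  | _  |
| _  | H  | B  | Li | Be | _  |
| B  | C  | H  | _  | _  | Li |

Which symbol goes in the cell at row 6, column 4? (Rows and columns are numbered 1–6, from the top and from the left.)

Be

(r1,c3) = C
(r1,c6) = H
(r3,c6) = Be
(r4,c6) = C
(r5,c6) = He
(r6,c4) = Be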